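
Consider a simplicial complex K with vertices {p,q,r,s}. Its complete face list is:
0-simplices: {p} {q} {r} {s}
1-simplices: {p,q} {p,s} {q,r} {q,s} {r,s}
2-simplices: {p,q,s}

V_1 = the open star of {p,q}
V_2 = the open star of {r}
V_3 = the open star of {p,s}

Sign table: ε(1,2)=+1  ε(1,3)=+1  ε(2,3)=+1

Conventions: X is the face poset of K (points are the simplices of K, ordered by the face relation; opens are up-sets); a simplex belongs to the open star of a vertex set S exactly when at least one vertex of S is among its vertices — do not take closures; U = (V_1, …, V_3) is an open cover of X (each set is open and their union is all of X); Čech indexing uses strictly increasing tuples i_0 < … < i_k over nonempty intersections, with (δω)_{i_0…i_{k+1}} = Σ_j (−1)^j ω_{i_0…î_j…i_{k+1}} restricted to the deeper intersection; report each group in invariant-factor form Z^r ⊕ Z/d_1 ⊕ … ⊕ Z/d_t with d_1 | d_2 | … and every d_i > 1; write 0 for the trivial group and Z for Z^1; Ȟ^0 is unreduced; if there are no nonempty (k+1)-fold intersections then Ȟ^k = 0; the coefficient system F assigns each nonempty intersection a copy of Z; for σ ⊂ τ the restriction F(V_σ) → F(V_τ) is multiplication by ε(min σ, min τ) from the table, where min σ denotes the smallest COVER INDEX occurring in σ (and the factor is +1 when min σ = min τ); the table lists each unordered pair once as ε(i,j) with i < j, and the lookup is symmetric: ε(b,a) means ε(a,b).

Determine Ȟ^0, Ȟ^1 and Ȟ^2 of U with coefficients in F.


Ȟ^0 ≅ Z, Ȟ^1 ≅ Z, Ȟ^2 ≅ 0

nerve of the cover:
  V1={{p},{q},{p,q},{p,s},{q,r},{q,s},{p,q,s}} V2={{r},{q,r},{r,s}} V3={{p},{s},{p,q},{p,s},{q,s},{r,s},{p,q,s}}
  V12={{q,r}} V13={{p},{p,q},{p,s},{q,s},{p,q,s}} V23={{r,s}}
C dims 3,3; δ0: rk 2, SNF 1^2
Ȟ^0 = (3 − 2) − 0 = 1, so Ȟ^0 ≅ Z
Ȟ^1 = (3 − 0) − 2 = 1, so Ȟ^1 ≅ Z
Ȟ^2 = (0 − 0) − 0 = 0, so Ȟ^2 ≅ 0


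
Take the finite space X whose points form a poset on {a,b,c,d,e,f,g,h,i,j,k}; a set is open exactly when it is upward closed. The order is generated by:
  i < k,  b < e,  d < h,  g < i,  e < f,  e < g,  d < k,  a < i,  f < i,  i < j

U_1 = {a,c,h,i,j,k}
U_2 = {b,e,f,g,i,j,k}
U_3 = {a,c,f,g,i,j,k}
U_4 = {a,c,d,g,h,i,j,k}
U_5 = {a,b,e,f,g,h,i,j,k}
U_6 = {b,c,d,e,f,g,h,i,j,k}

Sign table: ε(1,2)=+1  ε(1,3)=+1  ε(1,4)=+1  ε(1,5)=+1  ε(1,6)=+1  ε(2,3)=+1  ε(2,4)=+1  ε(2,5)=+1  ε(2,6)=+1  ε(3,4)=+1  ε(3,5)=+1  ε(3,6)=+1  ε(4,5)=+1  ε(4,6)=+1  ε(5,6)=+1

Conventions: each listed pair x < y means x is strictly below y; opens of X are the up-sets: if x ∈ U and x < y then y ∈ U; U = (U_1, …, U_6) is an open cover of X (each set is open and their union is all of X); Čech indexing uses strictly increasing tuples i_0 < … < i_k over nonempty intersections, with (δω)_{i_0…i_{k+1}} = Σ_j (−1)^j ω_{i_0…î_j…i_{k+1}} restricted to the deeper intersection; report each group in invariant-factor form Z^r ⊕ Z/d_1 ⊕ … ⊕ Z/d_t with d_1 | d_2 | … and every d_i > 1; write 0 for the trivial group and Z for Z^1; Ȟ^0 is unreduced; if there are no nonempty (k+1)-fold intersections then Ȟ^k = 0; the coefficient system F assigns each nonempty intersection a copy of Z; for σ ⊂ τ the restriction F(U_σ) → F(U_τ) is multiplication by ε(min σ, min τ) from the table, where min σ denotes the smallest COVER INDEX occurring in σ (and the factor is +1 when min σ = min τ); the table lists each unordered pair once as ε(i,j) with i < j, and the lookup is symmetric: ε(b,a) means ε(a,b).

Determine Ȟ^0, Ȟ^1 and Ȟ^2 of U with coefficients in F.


Ȟ^0(U;F) ≅ Z,  Ȟ^1(U;F) ≅ 0,  Ȟ^2(U;F) ≅ 0

nerve of the cover:
  U12={i,j,k} U13={a,c,i,j,k} U14={a,c,h,i,j,k} U15={a,h,i,j,k} U16={c,h,i,j,k} U23={f,g,i,j,k} U24={g,i,j,k} U25={b,e,f,g,i,j,k} U26={b,e,f,g,i,j,k} U34={a,c,g,i,j,k} U35={a,f,g,i,j,k} U36={c,f,g,i,j,k} U45={a,g,h,i,j,k} U46={c,d,g,h,i,j,k} U56={b,e,f,g,h,i,j,k}
  U123={i,j,k} U124={i,j,k} U125={i,j,k} U126={i,j,k} U134={a,c,i,j,k} U135={a,i,j,k} U136={c,i,j,k} U145={a,h,i,j,k} U146={c,h,i,j,k} U156={h,i,j,k} U234={g,i,j,k} U235={f,g,i,j,k} U236={f,g,i,j,k} U245={g,i,j,k} U246={g,i,j,k} U256={b,e,f,g,i,j,k} U345={a,g,i,j,k} U346={c,g,i,j,k} U356={f,g,i,j,k} U456={g,h,i,j,k}
  U1234={i,j,k} U1235={i,j,k} U1236={i,j,k} U1245={i,j,k} U1246={i,j,k} U1256={i,j,k} U1345={a,i,j,k} U1346={c,i,j,k} U1356={i,j,k} U1456={h,i,j,k} U2345={g,i,j,k} U2346={g,i,j,k} U2356={f,g,i,j,k} U2456={g,i,j,k} U3456={g,i,j,k}
  U12345={i,j,k} U12346={i,j,k} U12356={i,j,k} U12456={i,j,k} U13456={i,j,k} U23456={g,i,j,k}
  U123456={i,j,k}
C dims 6,15,20,15; δ0: rk 5, SNF 1^5; δ1: rk 10, SNF 1^10; δ2: rk 10, SNF 1^10
Ȟ^0 = (6 − 5) − 0 = 1, so Ȟ^0 ≅ Z
Ȟ^1 = (15 − 10) − 5 = 0, so Ȟ^1 ≅ 0
Ȟ^2 = (20 − 10) − 10 = 0, so Ȟ^2 ≅ 0


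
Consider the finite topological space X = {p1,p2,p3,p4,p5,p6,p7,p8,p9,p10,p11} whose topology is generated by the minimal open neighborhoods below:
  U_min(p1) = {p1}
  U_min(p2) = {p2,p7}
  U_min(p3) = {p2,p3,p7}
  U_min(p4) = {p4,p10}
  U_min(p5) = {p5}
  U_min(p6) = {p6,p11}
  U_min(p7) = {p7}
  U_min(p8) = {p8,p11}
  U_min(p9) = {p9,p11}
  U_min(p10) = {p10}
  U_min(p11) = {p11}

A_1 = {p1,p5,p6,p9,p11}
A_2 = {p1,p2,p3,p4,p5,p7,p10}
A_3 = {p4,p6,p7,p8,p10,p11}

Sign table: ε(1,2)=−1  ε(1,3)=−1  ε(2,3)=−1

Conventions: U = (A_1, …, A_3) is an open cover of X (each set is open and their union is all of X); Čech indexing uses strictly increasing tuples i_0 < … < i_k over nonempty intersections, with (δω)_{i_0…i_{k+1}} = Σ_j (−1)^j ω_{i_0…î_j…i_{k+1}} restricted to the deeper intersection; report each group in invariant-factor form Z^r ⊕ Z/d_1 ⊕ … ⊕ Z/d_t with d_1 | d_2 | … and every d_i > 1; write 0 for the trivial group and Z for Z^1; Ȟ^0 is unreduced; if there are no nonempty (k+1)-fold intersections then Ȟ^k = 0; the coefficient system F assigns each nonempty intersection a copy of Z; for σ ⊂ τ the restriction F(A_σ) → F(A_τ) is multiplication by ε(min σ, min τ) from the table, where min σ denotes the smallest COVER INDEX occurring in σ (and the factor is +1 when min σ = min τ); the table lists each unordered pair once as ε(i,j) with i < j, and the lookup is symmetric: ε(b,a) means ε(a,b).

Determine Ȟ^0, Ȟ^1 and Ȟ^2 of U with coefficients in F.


intersection data:
  A12={p1,p5} A13={p6,p11} A23={p4,p7,p10}
C dims 3,3; δ0: rk 3, SNF 1^2·2
Ȟ^0 = (3 − 3) − 0 = 0, so Ȟ^0 ≅ 0
Ȟ^1 = (3 − 0) − 3 = 0 plus torsion [2], so Ȟ^1 ≅ Z/2
Ȟ^2 = (0 − 0) − 0 = 0, so Ȟ^2 ≅ 0

Ȟ^0(U;F) ≅ 0, Ȟ^1(U;F) ≅ Z/2 and Ȟ^2(U;F) ≅ 0


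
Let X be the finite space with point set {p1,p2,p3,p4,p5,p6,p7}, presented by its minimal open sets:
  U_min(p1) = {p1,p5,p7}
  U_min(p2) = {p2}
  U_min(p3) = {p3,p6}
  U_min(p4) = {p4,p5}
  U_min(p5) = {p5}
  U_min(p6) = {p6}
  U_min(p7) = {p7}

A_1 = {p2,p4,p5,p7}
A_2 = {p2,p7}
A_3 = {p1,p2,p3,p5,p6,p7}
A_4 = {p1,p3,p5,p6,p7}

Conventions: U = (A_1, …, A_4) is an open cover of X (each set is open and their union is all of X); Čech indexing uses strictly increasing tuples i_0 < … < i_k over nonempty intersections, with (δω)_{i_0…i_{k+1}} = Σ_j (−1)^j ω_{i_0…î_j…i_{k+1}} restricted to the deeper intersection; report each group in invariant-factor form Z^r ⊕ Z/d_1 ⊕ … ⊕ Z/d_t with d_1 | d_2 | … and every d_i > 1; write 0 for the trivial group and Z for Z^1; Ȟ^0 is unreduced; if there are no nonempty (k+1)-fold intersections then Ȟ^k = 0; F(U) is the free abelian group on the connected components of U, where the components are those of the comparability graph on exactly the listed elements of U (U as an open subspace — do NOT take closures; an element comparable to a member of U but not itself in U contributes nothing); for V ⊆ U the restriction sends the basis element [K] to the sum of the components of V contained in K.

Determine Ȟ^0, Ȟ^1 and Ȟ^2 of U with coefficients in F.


Ȟ^0 = Z^3, Ȟ^1 = 0, Ȟ^2 = 0

nerve of the cover:
  A12={p2,p7} A13={p2,p5,p7} A14={p5,p7} A23={p2,p7} A24={p7} A34={p1,p3,p5,p6,p7}
  A123={p2,p7} A124={p7} A134={p5,p7} A234={p7}
  A1234={p7}
components per intersection:
  A1: {p2} {p4,p5} {p7}
  A2: {p2} {p7}
  A3: {p1,p5,p7} {p2} {p3,p6}
  A4: {p1,p5,p7} {p3,p6}
  A12: {p2} {p7}
  A13: {p2} {p5} {p7}
  A14: {p5} {p7}
  A23: {p2} {p7}
  A24: {p7}
  A34: {p1,p5,p7} {p3,p6}
  A123: {p2} {p7}
  A124: {p7}
  A134: {p5} {p7}
  A234: {p7}
  A1234: {p7}
C dims 10,12,6,1; δ0: rk 7, SNF 1^7; δ1: rk 5, SNF 1^5; δ2: rk 1, SNF 1^1
Ȟ^0 = (10 − 7) − 0 = 3, so Ȟ^0 ≅ Z^3
Ȟ^1 = (12 − 5) − 7 = 0, so Ȟ^1 ≅ 0
Ȟ^2 = (6 − 1) − 5 = 0, so Ȟ^2 ≅ 0


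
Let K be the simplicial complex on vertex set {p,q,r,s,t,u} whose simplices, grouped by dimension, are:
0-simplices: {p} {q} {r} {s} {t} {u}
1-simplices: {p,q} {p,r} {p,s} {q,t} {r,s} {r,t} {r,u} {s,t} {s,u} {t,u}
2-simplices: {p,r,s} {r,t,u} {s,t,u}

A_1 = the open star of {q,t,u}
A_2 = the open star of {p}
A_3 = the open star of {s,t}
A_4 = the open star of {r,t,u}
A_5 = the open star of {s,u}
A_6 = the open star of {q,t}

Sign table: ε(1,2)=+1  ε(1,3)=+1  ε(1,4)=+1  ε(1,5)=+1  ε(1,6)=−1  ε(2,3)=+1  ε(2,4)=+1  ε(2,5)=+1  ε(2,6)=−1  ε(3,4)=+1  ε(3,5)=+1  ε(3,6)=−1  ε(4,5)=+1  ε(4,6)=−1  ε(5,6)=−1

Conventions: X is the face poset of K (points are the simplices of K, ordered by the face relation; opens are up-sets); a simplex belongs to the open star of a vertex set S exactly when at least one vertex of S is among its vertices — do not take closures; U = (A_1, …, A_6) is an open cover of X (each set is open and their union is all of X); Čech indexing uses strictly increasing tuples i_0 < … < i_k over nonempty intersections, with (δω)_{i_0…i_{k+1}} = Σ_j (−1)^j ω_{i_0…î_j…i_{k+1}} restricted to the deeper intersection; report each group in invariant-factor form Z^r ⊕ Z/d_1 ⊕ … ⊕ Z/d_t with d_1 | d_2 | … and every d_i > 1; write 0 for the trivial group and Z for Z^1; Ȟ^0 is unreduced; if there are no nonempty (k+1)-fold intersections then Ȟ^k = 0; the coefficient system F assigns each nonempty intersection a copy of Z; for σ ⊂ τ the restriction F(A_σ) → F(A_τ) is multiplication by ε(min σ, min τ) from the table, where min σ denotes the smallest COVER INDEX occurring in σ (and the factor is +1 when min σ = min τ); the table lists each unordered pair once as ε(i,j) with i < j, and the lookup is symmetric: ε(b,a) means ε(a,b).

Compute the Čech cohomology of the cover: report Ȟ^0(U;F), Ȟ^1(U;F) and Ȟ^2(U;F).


Ȟ^0 = Z,  Ȟ^1 = Z,  Ȟ^2 = 0

nerve of the cover:
  A1={{q},{t},{u},{p,q},{q,t},{r,t},{r,u},{s,t},{s,u},{t,u},{r,t,u},{s,t,u}} A2={{p},{p,q},{p,r},{p,s},{p,r,s}} A3={{s},{t},{p,s},{q,t},{r,s},{r,t},{s,t},{s,u},{t,u},{p,r,s},{r,t,u},{s,t,u}} A4={{r},{t},{u},{p,r},{q,t},{r,s},{r,t},{r,u},{s,t},{s,u},{t,u},{p,r,s},{r,t,u},{s,t,u}} A5={{s},{u},{p,s},{r,s},{r,u},{s,t},{s,u},{t,u},{p,r,s},{r,t,u},{s,t,u}} A6={{q},{t},{p,q},{q,t},{r,t},{s,t},{t,u},{r,t,u},{s,t,u}}
  A12={{p,q}} A13={{t},{q,t},{r,t},{s,t},{s,u},{t,u},{r,t,u},{s,t,u}} A14={{t},{u},{q,t},{r,t},{r,u},{s,t},{s,u},{t,u},{r,t,u},{s,t,u}} A15={{u},{r,u},{s,t},{s,u},{t,u},{r,t,u},{s,t,u}} A16={{q},{t},{p,q},{q,t},{r,t},{s,t},{t,u},{r,t,u},{s,t,u}} A23={{p,s},{p,r,s}} A24={{p,r},{p,r,s}} A25={{p,s},{p,r,s}} A26={{p,q}} A34={{t},{q,t},{r,s},{r,t},{s,t},{s,u},{t,u},{p,r,s},{r,t,u},{s,t,u}} A35={{s},{p,s},{r,s},{s,t},{s,u},{t,u},{p,r,s},{r,t,u},{s,t,u}} A36={{t},{q,t},{r,t},{s,t},{t,u},{r,t,u},{s,t,u}} A45={{u},{r,s},{r,u},{s,t},{s,u},{t,u},{p,r,s},{r,t,u},{s,t,u}} A46={{t},{q,t},{r,t},{s,t},{t,u},{r,t,u},{s,t,u}} A56={{s,t},{t,u},{r,t,u},{s,t,u}}
  A126={{p,q}} A134={{t},{q,t},{r,t},{s,t},{s,u},{t,u},{r,t,u},{s,t,u}} A135={{s,t},{s,u},{t,u},{r,t,u},{s,t,u}} A136={{t},{q,t},{r,t},{s,t},{t,u},{r,t,u},{s,t,u}} A145={{u},{r,u},{s,t},{s,u},{t,u},{r,t,u},{s,t,u}} A146={{t},{q,t},{r,t},{s,t},{t,u},{r,t,u},{s,t,u}} A156={{s,t},{t,u},{r,t,u},{s,t,u}} A234={{p,r,s}} A235={{p,s},{p,r,s}} A245={{p,r,s}} A345={{r,s},{s,t},{s,u},{t,u},{p,r,s},{r,t,u},{s,t,u}} A346={{t},{q,t},{r,t},{s,t},{t,u},{r,t,u},{s,t,u}} A356={{s,t},{t,u},{r,t,u},{s,t,u}} A456={{s,t},{t,u},{r,t,u},{s,t,u}}
  A1345={{s,t},{s,u},{t,u},{r,t,u},{s,t,u}} A1346={{t},{q,t},{r,t},{s,t},{t,u},{r,t,u},{s,t,u}} A1356={{s,t},{t,u},{r,t,u},{s,t,u}} A1456={{s,t},{t,u},{r,t,u},{s,t,u}} A2345={{p,r,s}} A3456={{s,t},{t,u},{r,t,u},{s,t,u}}
  A13456={{s,t},{t,u},{r,t,u},{s,t,u}}
C dims 6,15,14,6; δ0: rk 5, SNF 1^5; δ1: rk 9, SNF 1^9; δ2: rk 5, SNF 1^5
Ȟ^0 = (6 − 5) − 0 = 1, so Ȟ^0 ≅ Z
Ȟ^1 = (15 − 9) − 5 = 1, so Ȟ^1 ≅ Z
Ȟ^2 = (14 − 5) − 9 = 0, so Ȟ^2 ≅ 0


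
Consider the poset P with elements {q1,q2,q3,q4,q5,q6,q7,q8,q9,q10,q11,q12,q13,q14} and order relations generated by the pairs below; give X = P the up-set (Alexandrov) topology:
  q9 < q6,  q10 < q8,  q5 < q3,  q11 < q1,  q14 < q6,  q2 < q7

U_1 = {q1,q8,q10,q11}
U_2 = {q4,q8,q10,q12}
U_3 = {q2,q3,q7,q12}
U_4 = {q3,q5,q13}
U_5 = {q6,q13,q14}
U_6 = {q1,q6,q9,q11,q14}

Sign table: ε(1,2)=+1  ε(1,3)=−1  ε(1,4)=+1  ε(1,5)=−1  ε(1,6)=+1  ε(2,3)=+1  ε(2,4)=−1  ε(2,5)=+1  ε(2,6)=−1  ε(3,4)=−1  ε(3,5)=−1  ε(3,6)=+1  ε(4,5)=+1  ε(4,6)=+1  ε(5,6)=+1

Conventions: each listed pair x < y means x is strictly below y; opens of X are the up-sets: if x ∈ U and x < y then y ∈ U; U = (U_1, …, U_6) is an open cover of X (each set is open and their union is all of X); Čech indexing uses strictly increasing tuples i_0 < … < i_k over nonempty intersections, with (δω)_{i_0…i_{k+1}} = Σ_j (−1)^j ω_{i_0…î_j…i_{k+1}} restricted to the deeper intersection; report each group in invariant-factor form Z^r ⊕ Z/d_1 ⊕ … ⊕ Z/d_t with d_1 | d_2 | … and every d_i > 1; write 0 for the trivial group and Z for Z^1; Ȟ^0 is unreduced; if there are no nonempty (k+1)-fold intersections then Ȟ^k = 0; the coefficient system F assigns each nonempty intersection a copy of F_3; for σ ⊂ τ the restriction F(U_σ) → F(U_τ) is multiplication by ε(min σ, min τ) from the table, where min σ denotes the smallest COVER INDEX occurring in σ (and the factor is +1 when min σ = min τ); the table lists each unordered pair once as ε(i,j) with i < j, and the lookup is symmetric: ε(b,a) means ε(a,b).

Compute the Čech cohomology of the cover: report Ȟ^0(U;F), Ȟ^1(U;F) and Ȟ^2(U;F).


nonempty intersections:
  U12={q8,q10} U16={q1,q11} U23={q12} U34={q3} U45={q13} U56={q6,q14}
C dims 6,6; δ0: rk_F3 6
Ȟ^0: (6−6)−0=0 ⇒ 0
Ȟ^1: (6−0)−6=0 ⇒ 0
Ȟ^2: (0−0)−0=0 ⇒ 0

Ȟ^0 = 0, Ȟ^1 = 0 and Ȟ^2 = 0


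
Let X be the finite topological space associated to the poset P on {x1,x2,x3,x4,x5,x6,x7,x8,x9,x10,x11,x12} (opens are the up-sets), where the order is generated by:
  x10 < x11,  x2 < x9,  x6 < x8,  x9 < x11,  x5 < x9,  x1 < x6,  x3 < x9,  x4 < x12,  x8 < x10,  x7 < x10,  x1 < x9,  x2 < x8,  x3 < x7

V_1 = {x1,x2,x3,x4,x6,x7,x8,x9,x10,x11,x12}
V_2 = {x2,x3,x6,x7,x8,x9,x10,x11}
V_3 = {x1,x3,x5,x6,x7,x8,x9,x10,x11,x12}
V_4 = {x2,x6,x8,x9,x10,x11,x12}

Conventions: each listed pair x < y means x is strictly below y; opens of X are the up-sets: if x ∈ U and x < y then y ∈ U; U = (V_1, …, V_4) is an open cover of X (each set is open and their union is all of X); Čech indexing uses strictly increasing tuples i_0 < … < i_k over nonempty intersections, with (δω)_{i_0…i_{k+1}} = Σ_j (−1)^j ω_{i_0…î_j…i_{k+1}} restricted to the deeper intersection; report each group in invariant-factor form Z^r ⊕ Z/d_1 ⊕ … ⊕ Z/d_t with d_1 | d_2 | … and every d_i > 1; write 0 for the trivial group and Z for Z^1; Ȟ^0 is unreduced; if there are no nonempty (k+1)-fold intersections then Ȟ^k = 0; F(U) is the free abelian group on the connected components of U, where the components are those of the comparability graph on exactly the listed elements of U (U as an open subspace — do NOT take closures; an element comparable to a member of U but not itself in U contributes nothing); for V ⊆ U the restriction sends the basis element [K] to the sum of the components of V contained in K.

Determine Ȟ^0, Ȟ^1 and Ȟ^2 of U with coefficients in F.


nonempty overlaps:
  V12={x2,x3,x6,x7,x8,x9,x10,x11} V13={x1,x3,x6,x7,x8,x9,x10,x11,x12} V14={x2,x6,x8,x9,x10,x11,x12} V23={x3,x6,x7,x8,x9,x10,x11} V24={x2,x6,x8,x9,x10,x11} V34={x6,x8,x9,x10,x11,x12}
  V123={x3,x6,x7,x8,x9,x10,x11} V124={x2,x6,x8,x9,x10,x11} V134={x6,x8,x9,x10,x11,x12} V234={x6,x8,x9,x10,x11}
  V1234={x6,x8,x9,x10,x11}
components per intersection:
  V1: {x1,x2,x3,x6,x7,x8,x9,x10,x11} {x4,x12}
  V2: {x2,x3,x6,x7,x8,x9,x10,x11}
  V3: {x1,x3,x5,x6,x7,x8,x9,x10,x11} {x12}
  V4: {x2,x6,x8,x9,x10,x11} {x12}
  V12: {x2,x3,x6,x7,x8,x9,x10,x11}
  V13: {x1,x3,x6,x7,x8,x9,x10,x11} {x12}
  V14: {x2,x6,x8,x9,x10,x11} {x12}
  V23: {x3,x6,x7,x8,x9,x10,x11}
  V24: {x2,x6,x8,x9,x10,x11}
  V34: {x6,x8,x9,x10,x11} {x12}
  V123: {x3,x6,x7,x8,x9,x10,x11}
  V124: {x2,x6,x8,x9,x10,x11}
  V134: {x6,x8,x9,x10,x11} {x12}
  V234: {x6,x8,x9,x10,x11}
  V1234: {x6,x8,x9,x10,x11}
C dims 7,9,5,1; δ0: rk 5, SNF 1^5; δ1: rk 4, SNF 1^4; δ2: rk 1, SNF 1^1
degree 0: 7−5−0 = 2 → Ȟ^0 ≅ Z^2
degree 1: 9−4−5 = 0 → Ȟ^1 ≅ 0
degree 2: 5−1−4 = 0 → Ȟ^2 ≅ 0

Ȟ^0(U;F) ≅ Z^2; Ȟ^1(U;F) ≅ 0; Ȟ^2(U;F) ≅ 0


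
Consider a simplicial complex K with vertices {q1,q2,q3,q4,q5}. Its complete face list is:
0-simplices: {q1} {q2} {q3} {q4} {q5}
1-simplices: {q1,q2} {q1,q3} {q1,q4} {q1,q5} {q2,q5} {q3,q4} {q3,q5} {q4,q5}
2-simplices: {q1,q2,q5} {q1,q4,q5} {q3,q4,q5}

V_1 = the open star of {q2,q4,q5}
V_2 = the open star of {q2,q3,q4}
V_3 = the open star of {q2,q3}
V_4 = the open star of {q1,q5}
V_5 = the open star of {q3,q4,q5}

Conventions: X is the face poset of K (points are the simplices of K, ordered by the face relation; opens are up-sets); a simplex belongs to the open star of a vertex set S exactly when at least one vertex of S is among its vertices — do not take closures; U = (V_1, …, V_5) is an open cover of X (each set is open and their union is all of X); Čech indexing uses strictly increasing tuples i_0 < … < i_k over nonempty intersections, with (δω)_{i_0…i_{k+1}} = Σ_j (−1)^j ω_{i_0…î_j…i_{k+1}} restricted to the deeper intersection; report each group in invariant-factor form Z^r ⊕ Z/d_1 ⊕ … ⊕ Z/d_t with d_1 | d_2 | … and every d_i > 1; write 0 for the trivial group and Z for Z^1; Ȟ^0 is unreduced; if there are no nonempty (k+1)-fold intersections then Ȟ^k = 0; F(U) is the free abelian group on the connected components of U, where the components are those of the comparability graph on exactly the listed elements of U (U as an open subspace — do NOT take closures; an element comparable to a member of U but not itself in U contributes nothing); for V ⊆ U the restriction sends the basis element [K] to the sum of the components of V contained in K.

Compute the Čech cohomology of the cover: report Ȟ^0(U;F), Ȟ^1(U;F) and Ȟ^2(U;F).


Ȟ^0 ≅ Z,  Ȟ^1 ≅ Z,  Ȟ^2 ≅ 0

nerve of the cover:
  V1={{q2},{q4},{q5},{q1,q2},{q1,q4},{q1,q5},{q2,q5},{q3,q4},{q3,q5},{q4,q5},{q1,q2,q5},{q1,q4,q5},{q3,q4,q5}} V2={{q2},{q3},{q4},{q1,q2},{q1,q3},{q1,q4},{q2,q5},{q3,q4},{q3,q5},{q4,q5},{q1,q2,q5},{q1,q4,q5},{q3,q4,q5}} V3={{q2},{q3},{q1,q2},{q1,q3},{q2,q5},{q3,q4},{q3,q5},{q1,q2,q5},{q3,q4,q5}} V4={{q1},{q5},{q1,q2},{q1,q3},{q1,q4},{q1,q5},{q2,q5},{q3,q5},{q4,q5},{q1,q2,q5},{q1,q4,q5},{q3,q4,q5}} V5={{q3},{q4},{q5},{q1,q3},{q1,q4},{q1,q5},{q2,q5},{q3,q4},{q3,q5},{q4,q5},{q1,q2,q5},{q1,q4,q5},{q3,q4,q5}}
  V12={{q2},{q4},{q1,q2},{q1,q4},{q2,q5},{q3,q4},{q3,q5},{q4,q5},{q1,q2,q5},{q1,q4,q5},{q3,q4,q5}} V13={{q2},{q1,q2},{q2,q5},{q3,q4},{q3,q5},{q1,q2,q5},{q3,q4,q5}} V14={{q5},{q1,q2},{q1,q4},{q1,q5},{q2,q5},{q3,q5},{q4,q5},{q1,q2,q5},{q1,q4,q5},{q3,q4,q5}} V15={{q4},{q5},{q1,q4},{q1,q5},{q2,q5},{q3,q4},{q3,q5},{q4,q5},{q1,q2,q5},{q1,q4,q5},{q3,q4,q5}} V23={{q2},{q3},{q1,q2},{q1,q3},{q2,q5},{q3,q4},{q3,q5},{q1,q2,q5},{q3,q4,q5}} V24={{q1,q2},{q1,q3},{q1,q4},{q2,q5},{q3,q5},{q4,q5},{q1,q2,q5},{q1,q4,q5},{q3,q4,q5}} V25={{q3},{q4},{q1,q3},{q1,q4},{q2,q5},{q3,q4},{q3,q5},{q4,q5},{q1,q2,q5},{q1,q4,q5},{q3,q4,q5}} V34={{q1,q2},{q1,q3},{q2,q5},{q3,q5},{q1,q2,q5},{q3,q4,q5}} V35={{q3},{q1,q3},{q2,q5},{q3,q4},{q3,q5},{q1,q2,q5},{q3,q4,q5}} V45={{q5},{q1,q3},{q1,q4},{q1,q5},{q2,q5},{q3,q5},{q4,q5},{q1,q2,q5},{q1,q4,q5},{q3,q4,q5}}
  V123={{q2},{q1,q2},{q2,q5},{q3,q4},{q3,q5},{q1,q2,q5},{q3,q4,q5}} V124={{q1,q2},{q1,q4},{q2,q5},{q3,q5},{q4,q5},{q1,q2,q5},{q1,q4,q5},{q3,q4,q5}} V125={{q4},{q1,q4},{q2,q5},{q3,q4},{q3,q5},{q4,q5},{q1,q2,q5},{q1,q4,q5},{q3,q4,q5}} V134={{q1,q2},{q2,q5},{q3,q5},{q1,q2,q5},{q3,q4,q5}} V135={{q2,q5},{q3,q4},{q3,q5},{q1,q2,q5},{q3,q4,q5}} V145={{q5},{q1,q4},{q1,q5},{q2,q5},{q3,q5},{q4,q5},{q1,q2,q5},{q1,q4,q5},{q3,q4,q5}} V234={{q1,q2},{q1,q3},{q2,q5},{q3,q5},{q1,q2,q5},{q3,q4,q5}} V235={{q3},{q1,q3},{q2,q5},{q3,q4},{q3,q5},{q1,q2,q5},{q3,q4,q5}} V245={{q1,q3},{q1,q4},{q2,q5},{q3,q5},{q4,q5},{q1,q2,q5},{q1,q4,q5},{q3,q4,q5}} V345={{q1,q3},{q2,q5},{q3,q5},{q1,q2,q5},{q3,q4,q5}}
  V1234={{q1,q2},{q2,q5},{q3,q5},{q1,q2,q5},{q3,q4,q5}} V1235={{q2,q5},{q3,q4},{q3,q5},{q1,q2,q5},{q3,q4,q5}} V1245={{q1,q4},{q2,q5},{q3,q5},{q4,q5},{q1,q2,q5},{q1,q4,q5},{q3,q4,q5}} V1345={{q2,q5},{q3,q5},{q1,q2,q5},{q3,q4,q5}} V2345={{q1,q3},{q2,q5},{q3,q5},{q1,q2,q5},{q3,q4,q5}}
  V12345={{q2,q5},{q3,q5},{q1,q2,q5},{q3,q4,q5}}
components per intersection:
  V1: {{q2},{q4},{q5},{q1,q2},{q1,q4},{q1,q5},{q2,q5},{q3,q4},{q3,q5},{q4,q5},{q1,q2,q5},{q1,q4,q5},{q3,q4,q5}}
  V2: {{q2},{q1,q2},{q2,q5},{q1,q2,q5}} {{q3},{q4},{q1,q3},{q1,q4},{q3,q4},{q3,q5},{q4,q5},{q1,q4,q5},{q3,q4,q5}}
  V3: {{q2},{q1,q2},{q2,q5},{q1,q2,q5}} {{q3},{q1,q3},{q3,q4},{q3,q5},{q3,q4,q5}}
  V4: {{q1},{q5},{q1,q2},{q1,q3},{q1,q4},{q1,q5},{q2,q5},{q3,q5},{q4,q5},{q1,q2,q5},{q1,q4,q5},{q3,q4,q5}}
  V5: {{q3},{q4},{q5},{q1,q3},{q1,q4},{q1,q5},{q2,q5},{q3,q4},{q3,q5},{q4,q5},{q1,q2,q5},{q1,q4,q5},{q3,q4,q5}}
  V12: {{q2},{q1,q2},{q2,q5},{q1,q2,q5}} {{q4},{q1,q4},{q3,q4},{q3,q5},{q4,q5},{q1,q4,q5},{q3,q4,q5}}
  V13: {{q2},{q1,q2},{q2,q5},{q1,q2,q5}} {{q3,q4},{q3,q5},{q3,q4,q5}}
  V14: {{q5},{q1,q2},{q1,q4},{q1,q5},{q2,q5},{q3,q5},{q4,q5},{q1,q2,q5},{q1,q4,q5},{q3,q4,q5}}
  V15: {{q4},{q5},{q1,q4},{q1,q5},{q2,q5},{q3,q4},{q3,q5},{q4,q5},{q1,q2,q5},{q1,q4,q5},{q3,q4,q5}}
  V23: {{q2},{q1,q2},{q2,q5},{q1,q2,q5}} {{q3},{q1,q3},{q3,q4},{q3,q5},{q3,q4,q5}}
  V24: {{q1,q2},{q2,q5},{q1,q2,q5}} {{q1,q3}} {{q1,q4},{q3,q5},{q4,q5},{q1,q4,q5},{q3,q4,q5}}
  V25: {{q3},{q4},{q1,q3},{q1,q4},{q3,q4},{q3,q5},{q4,q5},{q1,q4,q5},{q3,q4,q5}} {{q2,q5},{q1,q2,q5}}
  V34: {{q1,q2},{q2,q5},{q1,q2,q5}} {{q1,q3}} {{q3,q5},{q3,q4,q5}}
  V35: {{q3},{q1,q3},{q3,q4},{q3,q5},{q3,q4,q5}} {{q2,q5},{q1,q2,q5}}
  V45: {{q5},{q1,q4},{q1,q5},{q2,q5},{q3,q5},{q4,q5},{q1,q2,q5},{q1,q4,q5},{q3,q4,q5}} {{q1,q3}}
  V123: {{q2},{q1,q2},{q2,q5},{q1,q2,q5}} {{q3,q4},{q3,q5},{q3,q4,q5}}
  V124: {{q1,q2},{q2,q5},{q1,q2,q5}} {{q1,q4},{q3,q5},{q4,q5},{q1,q4,q5},{q3,q4,q5}}
  V125: {{q4},{q1,q4},{q3,q4},{q3,q5},{q4,q5},{q1,q4,q5},{q3,q4,q5}} {{q2,q5},{q1,q2,q5}}
  V134: {{q1,q2},{q2,q5},{q1,q2,q5}} {{q3,q5},{q3,q4,q5}}
  V135: {{q2,q5},{q1,q2,q5}} {{q3,q4},{q3,q5},{q3,q4,q5}}
  V145: {{q5},{q1,q4},{q1,q5},{q2,q5},{q3,q5},{q4,q5},{q1,q2,q5},{q1,q4,q5},{q3,q4,q5}}
  V234: {{q1,q2},{q2,q5},{q1,q2,q5}} {{q1,q3}} {{q3,q5},{q3,q4,q5}}
  V235: {{q3},{q1,q3},{q3,q4},{q3,q5},{q3,q4,q5}} {{q2,q5},{q1,q2,q5}}
  V245: {{q1,q3}} {{q1,q4},{q3,q5},{q4,q5},{q1,q4,q5},{q3,q4,q5}} {{q2,q5},{q1,q2,q5}}
  V345: {{q1,q3}} {{q2,q5},{q1,q2,q5}} {{q3,q5},{q3,q4,q5}}
  V1234: {{q1,q2},{q2,q5},{q1,q2,q5}} {{q3,q5},{q3,q4,q5}}
  V1235: {{q2,q5},{q1,q2,q5}} {{q3,q4},{q3,q5},{q3,q4,q5}}
  V1245: {{q1,q4},{q3,q5},{q4,q5},{q1,q4,q5},{q3,q4,q5}} {{q2,q5},{q1,q2,q5}}
  V1345: {{q2,q5},{q1,q2,q5}} {{q3,q5},{q3,q4,q5}}
  V2345: {{q1,q3}} {{q2,q5},{q1,q2,q5}} {{q3,q5},{q3,q4,q5}}
  V12345: {{q2,q5},{q1,q2,q5}} {{q3,q5},{q3,q4,q5}}
C dims 7,20,22,11; δ0: rk 6, SNF 1^6; δ1: rk 13, SNF 1^13; δ2: rk 9, SNF 1^9
Ȟ^0 = (7 − 6) − 0 = 1, so Ȟ^0 ≅ Z
Ȟ^1 = (20 − 13) − 6 = 1, so Ȟ^1 ≅ Z
Ȟ^2 = (22 − 9) − 13 = 0, so Ȟ^2 ≅ 0


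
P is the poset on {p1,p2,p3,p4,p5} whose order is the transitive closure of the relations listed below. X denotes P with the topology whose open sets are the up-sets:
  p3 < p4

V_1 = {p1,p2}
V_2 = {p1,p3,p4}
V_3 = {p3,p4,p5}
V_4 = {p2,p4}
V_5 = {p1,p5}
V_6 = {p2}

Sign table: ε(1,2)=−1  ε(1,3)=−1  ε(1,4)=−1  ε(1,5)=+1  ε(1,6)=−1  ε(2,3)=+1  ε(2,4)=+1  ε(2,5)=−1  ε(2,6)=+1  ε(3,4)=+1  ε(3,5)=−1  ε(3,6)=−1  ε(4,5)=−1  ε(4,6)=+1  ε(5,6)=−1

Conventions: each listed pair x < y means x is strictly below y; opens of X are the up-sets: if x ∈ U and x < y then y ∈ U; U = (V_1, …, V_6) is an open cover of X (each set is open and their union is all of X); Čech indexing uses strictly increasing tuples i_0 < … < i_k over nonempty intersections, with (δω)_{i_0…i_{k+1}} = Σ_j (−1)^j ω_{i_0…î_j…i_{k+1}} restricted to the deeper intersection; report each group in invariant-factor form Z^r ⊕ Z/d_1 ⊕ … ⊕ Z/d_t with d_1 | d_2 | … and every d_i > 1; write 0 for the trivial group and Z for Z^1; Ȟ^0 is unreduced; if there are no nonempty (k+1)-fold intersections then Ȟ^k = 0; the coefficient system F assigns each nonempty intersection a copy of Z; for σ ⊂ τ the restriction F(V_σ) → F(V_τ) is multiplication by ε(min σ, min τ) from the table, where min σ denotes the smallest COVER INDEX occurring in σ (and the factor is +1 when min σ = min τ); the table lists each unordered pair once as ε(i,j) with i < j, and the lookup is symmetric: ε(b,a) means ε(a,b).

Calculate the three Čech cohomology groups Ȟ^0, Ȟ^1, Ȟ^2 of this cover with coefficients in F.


nerve simplices:
  V12={p1} V14={p2} V15={p1} V16={p2} V23={p3,p4} V24={p4} V25={p1} V34={p4} V35={p5} V46={p2}
  V125={p1} V146={p2} V234={p4}
C dims 6,10,3; δ0: rk 5, SNF 1^5; δ1: rk 3, SNF 1^3
degree 0: 6−5−0 = 1 → Ȟ^0 ≅ Z
degree 1: 10−3−5 = 2 → Ȟ^1 ≅ Z^2
degree 2: 3−0−3 = 0 → Ȟ^2 ≅ 0

Ȟ^0(U;F) ≅ Z,  Ȟ^1(U;F) ≅ Z^2,  Ȟ^2(U;F) ≅ 0


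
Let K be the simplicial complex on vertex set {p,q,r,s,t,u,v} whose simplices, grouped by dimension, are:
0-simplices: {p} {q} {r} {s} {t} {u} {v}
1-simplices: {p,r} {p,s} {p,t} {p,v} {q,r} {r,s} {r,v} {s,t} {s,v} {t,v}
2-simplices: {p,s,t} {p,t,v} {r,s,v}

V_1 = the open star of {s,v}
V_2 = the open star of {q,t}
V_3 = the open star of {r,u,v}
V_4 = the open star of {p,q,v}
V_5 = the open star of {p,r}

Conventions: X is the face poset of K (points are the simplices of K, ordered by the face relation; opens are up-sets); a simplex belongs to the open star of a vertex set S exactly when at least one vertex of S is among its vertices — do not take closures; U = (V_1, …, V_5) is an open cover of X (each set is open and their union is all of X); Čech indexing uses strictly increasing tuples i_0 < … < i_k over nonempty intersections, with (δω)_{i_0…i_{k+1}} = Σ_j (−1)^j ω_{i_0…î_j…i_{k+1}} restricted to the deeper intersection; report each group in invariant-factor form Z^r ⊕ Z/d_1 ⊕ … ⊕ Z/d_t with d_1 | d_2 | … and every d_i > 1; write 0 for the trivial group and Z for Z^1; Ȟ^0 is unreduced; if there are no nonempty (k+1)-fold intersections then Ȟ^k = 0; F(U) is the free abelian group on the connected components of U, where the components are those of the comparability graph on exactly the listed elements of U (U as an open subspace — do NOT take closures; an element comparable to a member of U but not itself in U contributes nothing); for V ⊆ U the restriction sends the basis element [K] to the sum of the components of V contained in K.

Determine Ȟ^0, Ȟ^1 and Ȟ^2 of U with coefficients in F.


nonempty intersections:
  V1={{s},{v},{p,s},{p,v},{r,s},{r,v},{s,t},{s,v},{t,v},{p,s,t},{p,t,v},{r,s,v}} V2={{q},{t},{p,t},{q,r},{s,t},{t,v},{p,s,t},{p,t,v}} V3={{r},{u},{v},{p,r},{p,v},{q,r},{r,s},{r,v},{s,v},{t,v},{p,t,v},{r,s,v}} V4={{p},{q},{v},{p,r},{p,s},{p,t},{p,v},{q,r},{r,v},{s,v},{t,v},{p,s,t},{p,t,v},{r,s,v}} V5={{p},{r},{p,r},{p,s},{p,t},{p,v},{q,r},{r,s},{r,v},{p,s,t},{p,t,v},{r,s,v}}
  V12={{s,t},{t,v},{p,s,t},{p,t,v}} V13={{v},{p,v},{r,s},{r,v},{s,v},{t,v},{p,t,v},{r,s,v}} V14={{v},{p,s},{p,v},{r,v},{s,v},{t,v},{p,s,t},{p,t,v},{r,s,v}} V15={{p,s},{p,v},{r,s},{r,v},{p,s,t},{p,t,v},{r,s,v}} V23={{q,r},{t,v},{p,t,v}} V24={{q},{p,t},{q,r},{t,v},{p,s,t},{p,t,v}} V25={{p,t},{q,r},{p,s,t},{p,t,v}} V34={{v},{p,r},{p,v},{q,r},{r,v},{s,v},{t,v},{p,t,v},{r,s,v}} V35={{r},{p,r},{p,v},{q,r},{r,s},{r,v},{p,t,v},{r,s,v}} V45={{p},{p,r},{p,s},{p,t},{p,v},{q,r},{r,v},{p,s,t},{p,t,v},{r,s,v}}
  V123={{t,v},{p,t,v}} V124={{t,v},{p,s,t},{p,t,v}} V125={{p,s,t},{p,t,v}} V134={{v},{p,v},{r,v},{s,v},{t,v},{p,t,v},{r,s,v}} V135={{p,v},{r,s},{r,v},{p,t,v},{r,s,v}} V145={{p,s},{p,v},{r,v},{p,s,t},{p,t,v},{r,s,v}} V234={{q,r},{t,v},{p,t,v}} V235={{q,r},{p,t,v}} V245={{p,t},{q,r},{p,s,t},{p,t,v}} V345={{p,r},{p,v},{q,r},{r,v},{p,t,v},{r,s,v}}
  V1234={{t,v},{p,t,v}} V1235={{p,t,v}} V1245={{p,s,t},{p,t,v}} V1345={{p,v},{r,v},{p,t,v},{r,s,v}} V2345={{q,r},{p,t,v}}
  V12345={{p,t,v}}
components per intersection:
  V1: {{s},{v},{p,s},{p,v},{r,s},{r,v},{s,t},{s,v},{t,v},{p,s,t},{p,t,v},{r,s,v}}
  V2: {{q},{q,r}} {{t},{p,t},{s,t},{t,v},{p,s,t},{p,t,v}}
  V3: {{r},{v},{p,r},{p,v},{q,r},{r,s},{r,v},{s,v},{t,v},{p,t,v},{r,s,v}} {{u}}
  V4: {{p},{v},{p,r},{p,s},{p,t},{p,v},{r,v},{s,v},{t,v},{p,s,t},{p,t,v},{r,s,v}} {{q},{q,r}}
  V5: {{p},{r},{p,r},{p,s},{p,t},{p,v},{q,r},{r,s},{r,v},{p,s,t},{p,t,v},{r,s,v}}
  V12: {{s,t},{p,s,t}} {{t,v},{p,t,v}}
  V13: {{v},{p,v},{r,s},{r,v},{s,v},{t,v},{p,t,v},{r,s,v}}
  V14: {{v},{p,v},{r,v},{s,v},{t,v},{p,t,v},{r,s,v}} {{p,s},{p,s,t}}
  V15: {{p,s},{p,s,t}} {{p,v},{p,t,v}} {{r,s},{r,v},{r,s,v}}
  V23: {{q,r}} {{t,v},{p,t,v}}
  V24: {{q},{q,r}} {{p,t},{t,v},{p,s,t},{p,t,v}}
  V25: {{p,t},{p,s,t},{p,t,v}} {{q,r}}
  V34: {{v},{p,v},{r,v},{s,v},{t,v},{p,t,v},{r,s,v}} {{p,r}} {{q,r}}
  V35: {{r},{p,r},{q,r},{r,s},{r,v},{r,s,v}} {{p,v},{p,t,v}}
  V45: {{p},{p,r},{p,s},{p,t},{p,v},{p,s,t},{p,t,v}} {{q,r}} {{r,v},{r,s,v}}
  V123: {{t,v},{p,t,v}}
  V124: {{t,v},{p,t,v}} {{p,s,t}}
  V125: {{p,s,t}} {{p,t,v}}
  V134: {{v},{p,v},{r,v},{s,v},{t,v},{p,t,v},{r,s,v}}
  V135: {{p,v},{p,t,v}} {{r,s},{r,v},{r,s,v}}
  V145: {{p,s},{p,s,t}} {{p,v},{p,t,v}} {{r,v},{r,s,v}}
  V234: {{q,r}} {{t,v},{p,t,v}}
  V235: {{q,r}} {{p,t,v}}
  V245: {{p,t},{p,s,t},{p,t,v}} {{q,r}}
  V345: {{p,r}} {{p,v},{p,t,v}} {{q,r}} {{r,v},{r,s,v}}
  V1234: {{t,v},{p,t,v}}
  V1235: {{p,t,v}}
  V1245: {{p,s,t}} {{p,t,v}}
  V1345: {{p,v},{p,t,v}} {{r,v},{r,s,v}}
  V2345: {{q,r}} {{p,t,v}}
  V12345: {{p,t,v}}
C dims 8,22,21,8; δ0: rk 6, SNF 1^6; δ1: rk 14, SNF 1^14; δ2: rk 7, SNF 1^7
Ȟ^0: (8−6)−0=2 ⇒ Z^2
Ȟ^1: (22−14)−6=2 ⇒ Z^2
Ȟ^2: (21−7)−14=0 ⇒ 0

Ȟ^0(U;F) ≅ Z^2; Ȟ^1(U;F) ≅ Z^2; Ȟ^2(U;F) ≅ 0


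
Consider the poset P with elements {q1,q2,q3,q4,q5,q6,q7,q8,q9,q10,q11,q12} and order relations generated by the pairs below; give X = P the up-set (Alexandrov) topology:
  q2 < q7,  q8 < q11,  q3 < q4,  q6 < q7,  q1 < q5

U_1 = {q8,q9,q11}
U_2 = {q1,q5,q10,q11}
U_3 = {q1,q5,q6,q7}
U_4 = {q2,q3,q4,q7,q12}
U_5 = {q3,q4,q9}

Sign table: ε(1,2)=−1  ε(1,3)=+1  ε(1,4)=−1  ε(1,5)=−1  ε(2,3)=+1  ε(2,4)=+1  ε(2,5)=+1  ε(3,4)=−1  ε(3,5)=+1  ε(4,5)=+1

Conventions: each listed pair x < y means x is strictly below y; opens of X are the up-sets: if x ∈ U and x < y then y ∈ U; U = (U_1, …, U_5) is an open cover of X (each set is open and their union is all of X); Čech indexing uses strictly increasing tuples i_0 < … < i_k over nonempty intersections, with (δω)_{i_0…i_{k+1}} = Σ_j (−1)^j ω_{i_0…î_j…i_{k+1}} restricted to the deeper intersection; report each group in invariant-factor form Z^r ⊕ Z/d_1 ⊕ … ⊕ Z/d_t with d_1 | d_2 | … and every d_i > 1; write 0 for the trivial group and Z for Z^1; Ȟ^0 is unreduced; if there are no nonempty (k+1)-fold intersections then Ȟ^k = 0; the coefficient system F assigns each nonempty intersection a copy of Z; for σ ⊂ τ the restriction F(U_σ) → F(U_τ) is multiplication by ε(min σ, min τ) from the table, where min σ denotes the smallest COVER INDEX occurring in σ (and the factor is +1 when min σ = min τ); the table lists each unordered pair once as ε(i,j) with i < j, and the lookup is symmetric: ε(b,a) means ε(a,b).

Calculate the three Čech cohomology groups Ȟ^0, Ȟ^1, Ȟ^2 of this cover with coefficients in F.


Ȟ^0 = 0,  Ȟ^1 = Z/2,  Ȟ^2 = 0

nerve of the cover:
  U12={q11} U15={q9} U23={q1,q5} U34={q7} U45={q3,q4}
C dims 5,5; δ0: rk 5, SNF 1^4·2
Ȟ^0 = (5 − 5) − 0 = 0, so Ȟ^0 ≅ 0
Ȟ^1 = (5 − 0) − 5 = 0 plus torsion [2], so Ȟ^1 ≅ Z/2
Ȟ^2 = (0 − 0) − 0 = 0, so Ȟ^2 ≅ 0


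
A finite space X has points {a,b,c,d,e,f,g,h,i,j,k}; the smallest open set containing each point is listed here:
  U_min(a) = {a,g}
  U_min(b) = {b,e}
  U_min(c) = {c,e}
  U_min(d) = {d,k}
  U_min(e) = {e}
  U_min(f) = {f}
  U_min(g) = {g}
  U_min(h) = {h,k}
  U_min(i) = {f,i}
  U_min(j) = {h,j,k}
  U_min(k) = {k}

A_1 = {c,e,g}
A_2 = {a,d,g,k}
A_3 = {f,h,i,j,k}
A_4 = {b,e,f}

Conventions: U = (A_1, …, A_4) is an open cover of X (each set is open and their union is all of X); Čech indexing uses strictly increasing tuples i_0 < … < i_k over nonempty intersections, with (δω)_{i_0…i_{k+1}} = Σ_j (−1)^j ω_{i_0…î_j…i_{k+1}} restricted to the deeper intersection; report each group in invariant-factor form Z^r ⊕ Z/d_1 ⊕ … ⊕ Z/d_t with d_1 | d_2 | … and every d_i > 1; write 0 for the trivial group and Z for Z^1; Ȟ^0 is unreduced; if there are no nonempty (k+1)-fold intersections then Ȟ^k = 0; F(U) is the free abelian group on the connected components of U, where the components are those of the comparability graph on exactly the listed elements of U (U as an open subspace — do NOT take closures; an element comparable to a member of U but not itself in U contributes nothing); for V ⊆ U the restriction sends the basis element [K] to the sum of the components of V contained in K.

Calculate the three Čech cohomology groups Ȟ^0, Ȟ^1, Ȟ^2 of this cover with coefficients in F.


Ȟ^0 ≅ Z^4, Ȟ^1 ≅ 0, Ȟ^2 ≅ 0

nonempty overlaps:
  A12={g} A14={e} A23={k} A34={f}
components per intersection:
  A1: {c,e} {g}
  A2: {a,g} {d,k}
  A3: {f,i} {h,j,k}
  A4: {b,e} {f}
  A12: {g}
  A14: {e}
  A23: {k}
  A34: {f}
C dims 8,4; δ0: rk 4, SNF 1^4
degree 0: 8−4−0 = 4 → Ȟ^0 ≅ Z^4
degree 1: 4−0−4 = 0 → Ȟ^1 ≅ 0
degree 2: 0−0−0 = 0 → Ȟ^2 ≅ 0


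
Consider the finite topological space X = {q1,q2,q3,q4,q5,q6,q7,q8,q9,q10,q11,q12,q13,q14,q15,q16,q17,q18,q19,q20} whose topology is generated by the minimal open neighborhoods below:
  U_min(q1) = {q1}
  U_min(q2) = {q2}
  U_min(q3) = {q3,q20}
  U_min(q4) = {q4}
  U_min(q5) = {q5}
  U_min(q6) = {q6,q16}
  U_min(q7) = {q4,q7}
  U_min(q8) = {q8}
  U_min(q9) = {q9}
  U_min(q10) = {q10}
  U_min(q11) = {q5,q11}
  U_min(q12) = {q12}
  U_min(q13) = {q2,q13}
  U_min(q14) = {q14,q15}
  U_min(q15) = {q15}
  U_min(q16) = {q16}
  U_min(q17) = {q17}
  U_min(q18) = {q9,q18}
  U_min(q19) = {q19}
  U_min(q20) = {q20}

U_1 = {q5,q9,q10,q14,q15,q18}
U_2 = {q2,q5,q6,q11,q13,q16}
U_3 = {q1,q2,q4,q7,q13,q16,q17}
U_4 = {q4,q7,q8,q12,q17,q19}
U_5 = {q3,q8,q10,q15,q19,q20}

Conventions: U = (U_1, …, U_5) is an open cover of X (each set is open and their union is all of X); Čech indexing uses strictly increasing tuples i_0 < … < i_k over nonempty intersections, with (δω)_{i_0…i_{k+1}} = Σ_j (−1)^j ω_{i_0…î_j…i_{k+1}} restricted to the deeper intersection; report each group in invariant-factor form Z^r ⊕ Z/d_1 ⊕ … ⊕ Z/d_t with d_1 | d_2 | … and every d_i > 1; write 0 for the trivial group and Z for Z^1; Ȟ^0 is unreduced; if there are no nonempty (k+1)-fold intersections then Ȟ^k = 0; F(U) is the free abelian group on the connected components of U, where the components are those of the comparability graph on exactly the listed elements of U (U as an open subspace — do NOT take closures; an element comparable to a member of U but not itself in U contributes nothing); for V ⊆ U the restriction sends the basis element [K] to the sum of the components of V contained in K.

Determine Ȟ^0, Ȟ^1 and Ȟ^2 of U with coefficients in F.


intersection data:
  U12={q5} U15={q10,q15} U23={q2,q13,q16} U34={q4,q7,q17} U45={q8,q19}
components per intersection:
  U1: {q5} {q9,q18} {q10} {q14,q15}
  U2: {q2,q13} {q5,q11} {q6,q16}
  U3: {q1} {q2,q13} {q4,q7} {q16} {q17}
  U4: {q4,q7} {q8} {q12} {q17} {q19}
  U5: {q3,q20} {q8} {q10} {q15} {q19}
  U12: {q5}
  U15: {q10} {q15}
  U23: {q2,q13} {q16}
  U34: {q4,q7} {q17}
  U45: {q8} {q19}
C dims 22,9; δ0: rk 9, SNF 1^9
Ȟ^0 = (22 − 9) − 0 = 13, so Ȟ^0 ≅ Z^13
Ȟ^1 = (9 − 0) − 9 = 0, so Ȟ^1 ≅ 0
Ȟ^2 = (0 − 0) − 0 = 0, so Ȟ^2 ≅ 0

Ȟ^0(U;F) ≅ Z^13, Ȟ^1(U;F) ≅ 0, Ȟ^2(U;F) ≅ 0


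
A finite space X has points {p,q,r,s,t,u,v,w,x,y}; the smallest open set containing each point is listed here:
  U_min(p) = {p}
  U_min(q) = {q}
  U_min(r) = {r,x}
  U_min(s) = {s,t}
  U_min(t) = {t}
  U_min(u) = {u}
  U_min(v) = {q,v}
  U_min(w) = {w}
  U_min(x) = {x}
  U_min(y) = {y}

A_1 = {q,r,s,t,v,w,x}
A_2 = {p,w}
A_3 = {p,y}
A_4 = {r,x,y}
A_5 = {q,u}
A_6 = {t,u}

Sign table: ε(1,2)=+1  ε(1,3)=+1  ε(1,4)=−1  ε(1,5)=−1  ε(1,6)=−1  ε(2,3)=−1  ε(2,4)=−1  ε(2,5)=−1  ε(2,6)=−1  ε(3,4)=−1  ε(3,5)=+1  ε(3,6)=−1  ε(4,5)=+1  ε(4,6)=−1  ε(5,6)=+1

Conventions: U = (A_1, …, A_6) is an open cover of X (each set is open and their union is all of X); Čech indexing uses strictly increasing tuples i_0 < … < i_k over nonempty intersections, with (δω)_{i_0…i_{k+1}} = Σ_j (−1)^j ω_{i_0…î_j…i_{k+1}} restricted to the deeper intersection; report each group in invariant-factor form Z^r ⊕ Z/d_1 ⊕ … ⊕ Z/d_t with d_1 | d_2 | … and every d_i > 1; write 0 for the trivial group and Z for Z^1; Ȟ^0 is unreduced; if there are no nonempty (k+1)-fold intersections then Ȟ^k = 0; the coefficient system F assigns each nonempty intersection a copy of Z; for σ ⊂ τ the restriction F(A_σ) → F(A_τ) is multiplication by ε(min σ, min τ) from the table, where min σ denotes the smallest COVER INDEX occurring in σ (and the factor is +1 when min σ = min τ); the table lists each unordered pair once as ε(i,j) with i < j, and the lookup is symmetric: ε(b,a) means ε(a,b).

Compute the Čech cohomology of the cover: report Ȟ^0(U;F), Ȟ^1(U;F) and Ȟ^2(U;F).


nonempty intersections:
  A12={w} A14={r,x} A15={q} A16={t} A23={p} A34={y} A56={u}
C dims 6,7; δ0: rk 6, SNF 1^5·2
Ȟ^0: (6−6)−0=0 ⇒ 0
Ȟ^1: (7−0)−6=1 plus torsion [2] ⇒ Z ⊕ Z/2
Ȟ^2: (0−0)−0=0 ⇒ 0

Ȟ^0 = 0; Ȟ^1 = Z ⊕ Z/2; Ȟ^2 = 0


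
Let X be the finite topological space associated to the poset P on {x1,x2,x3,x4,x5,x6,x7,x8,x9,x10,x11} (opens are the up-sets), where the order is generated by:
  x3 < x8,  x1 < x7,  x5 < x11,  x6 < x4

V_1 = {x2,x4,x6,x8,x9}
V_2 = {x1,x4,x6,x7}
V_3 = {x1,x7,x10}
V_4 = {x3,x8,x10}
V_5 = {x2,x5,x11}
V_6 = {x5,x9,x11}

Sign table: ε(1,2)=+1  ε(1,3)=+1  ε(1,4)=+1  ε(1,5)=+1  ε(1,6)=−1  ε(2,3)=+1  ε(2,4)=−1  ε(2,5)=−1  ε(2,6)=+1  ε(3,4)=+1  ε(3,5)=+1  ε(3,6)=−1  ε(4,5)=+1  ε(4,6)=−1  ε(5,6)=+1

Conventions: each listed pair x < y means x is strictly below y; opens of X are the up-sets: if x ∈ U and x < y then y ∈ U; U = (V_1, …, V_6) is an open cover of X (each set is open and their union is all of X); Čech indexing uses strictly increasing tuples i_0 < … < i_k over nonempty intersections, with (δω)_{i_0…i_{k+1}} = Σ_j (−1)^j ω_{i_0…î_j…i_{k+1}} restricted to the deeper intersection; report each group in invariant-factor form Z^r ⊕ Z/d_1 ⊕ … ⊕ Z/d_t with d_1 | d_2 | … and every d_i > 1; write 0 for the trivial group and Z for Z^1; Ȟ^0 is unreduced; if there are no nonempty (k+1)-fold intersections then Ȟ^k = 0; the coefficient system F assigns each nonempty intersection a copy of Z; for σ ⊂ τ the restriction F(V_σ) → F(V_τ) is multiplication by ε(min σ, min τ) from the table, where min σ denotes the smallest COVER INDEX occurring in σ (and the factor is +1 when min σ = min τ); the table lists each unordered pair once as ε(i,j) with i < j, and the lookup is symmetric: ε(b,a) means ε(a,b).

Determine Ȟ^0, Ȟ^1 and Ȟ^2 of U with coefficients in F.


Ȟ^0 = 0,  Ȟ^1 = Z ⊕ Z/2,  Ȟ^2 = 0

nonempty overlaps:
  V12={x4,x6} V14={x8} V15={x2} V16={x9} V23={x1,x7} V34={x10} V56={x5,x11}
C dims 6,7; δ0: rk 6, SNF 1^5·2
degree 0: 6−6−0 = 0 → Ȟ^0 ≅ 0
degree 1: 7−0−6 = 1 plus torsion [2] → Ȟ^1 ≅ Z ⊕ Z/2
degree 2: 0−0−0 = 0 → Ȟ^2 ≅ 0
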